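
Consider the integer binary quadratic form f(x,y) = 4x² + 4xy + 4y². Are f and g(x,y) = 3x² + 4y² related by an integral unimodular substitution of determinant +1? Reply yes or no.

D₁ = -48, D₂ = -48
f: reduced (well bottom): (4,4,4) with a≤c, −a<b≤a
g: reduced (well bottom): (3,0,4) with a≤c, −a<b≤a
reduced forms (4, 4, 4) vs (3, 0, 4) ⇒ inequivalent

no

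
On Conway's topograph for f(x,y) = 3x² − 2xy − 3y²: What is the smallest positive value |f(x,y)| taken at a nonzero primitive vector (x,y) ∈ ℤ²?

descent: ρ → (-3,2,3)  [lands on river]
river: ρ → (3,4,-2)
river: ρ → (-2,4,3)
river: ρ → (3,2,-3)
river: ρ → (-3,4,2)
river: ρ → (2,4,-3)
closes: descent 1, river 6
min |a| on river = 2

2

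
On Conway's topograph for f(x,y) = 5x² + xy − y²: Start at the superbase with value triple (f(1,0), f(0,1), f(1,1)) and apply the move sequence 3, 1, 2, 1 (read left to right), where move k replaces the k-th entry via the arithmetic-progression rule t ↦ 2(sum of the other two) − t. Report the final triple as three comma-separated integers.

start (5,-1,5) = (f(1,0),f(0,1),f(1,1))
replace slot 3: 2·(5+(-1)) − 5 = 3 → (5,-1,3)
replace slot 1: 2·((-1)+3) − 5 = -1 → (-1,-1,3)
replace slot 2: 2·((-1)+3) − (-1) = 5 → (-1,5,3)
replace slot 1: 2·(5+3) − (-1) = 17 → (17,5,3)

17,5,3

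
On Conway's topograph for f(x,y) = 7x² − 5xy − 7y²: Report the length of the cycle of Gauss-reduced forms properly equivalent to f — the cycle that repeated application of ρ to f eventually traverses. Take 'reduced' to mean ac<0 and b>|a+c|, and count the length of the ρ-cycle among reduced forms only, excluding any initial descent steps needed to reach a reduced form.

D = 221, ⌊√D⌋ = 14
descent: ρ → (-7,5,7)  [lands on river]
river: ρ → (7,9,-5)
river: ρ → (-5,11,5)
river: ρ → (5,9,-7)
ρ-cycle length = 4 (tail of 1 descent step not counted)

4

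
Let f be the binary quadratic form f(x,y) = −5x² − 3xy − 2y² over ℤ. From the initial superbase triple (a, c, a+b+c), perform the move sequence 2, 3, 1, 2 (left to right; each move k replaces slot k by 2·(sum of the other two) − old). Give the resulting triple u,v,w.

start (-5,-2,-10) = (f(1,0),f(0,1),f(1,1))
replace slot 2: 2·((-5)+(-10)) − (-2) = -28 → (-5,-28,-10)
replace slot 3: 2·((-5)+(-28)) − (-10) = -56 → (-5,-28,-56)
replace slot 1: 2·((-28)+(-56)) − (-5) = -163 → (-163,-28,-56)
replace slot 2: 2·((-163)+(-56)) − (-28) = -410 → (-163,-410,-56)

-163,-410,-56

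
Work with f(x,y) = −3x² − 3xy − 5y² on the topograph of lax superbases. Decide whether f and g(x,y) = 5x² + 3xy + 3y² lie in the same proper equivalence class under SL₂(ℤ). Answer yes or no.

D₁ = -51, D₂ = -51
f is negative-definite; reduce −f:
−f: reduced (well bottom): (3,3,5) with a≤c, −a<b≤a
flip sign back: reduced form of f is (-3,-3,-5)
g: flip: (5,3,3)→(3,-3,5)
g: translate: b→3 (≡-3 mod 6), so (3,-3,5)→(3,3,5)
g: reduced (well bottom): (3,3,5) with a≤c, −a<b≤a
reduced forms (-3, -3, -5) vs (3, 3, 5) ⇒ inequivalent

no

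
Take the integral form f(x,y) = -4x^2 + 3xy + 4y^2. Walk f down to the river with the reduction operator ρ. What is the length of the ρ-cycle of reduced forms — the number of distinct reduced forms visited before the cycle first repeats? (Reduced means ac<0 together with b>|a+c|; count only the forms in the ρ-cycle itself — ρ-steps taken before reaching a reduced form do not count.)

D = 73, ⌊√D⌋ = 8
river: ρ → (4,5,-3)
river: ρ → (-3,7,2)
river: ρ → (2,5,-6)
river: ρ → (-6,7,1)
river: ρ → (1,7,-6)
river: ρ → (-6,5,2)
river: ρ → (2,7,-3)
river: ρ → (-3,5,4)
river: ρ → (4,3,-4)
river: ρ → (-4,5,3)
river: ρ → (3,7,-2)
river: ρ → (-2,5,6)
river: ρ → (6,7,-1)
river: ρ → (-1,7,6)
river: ρ → (6,5,-2)
river: ρ → (-2,7,3)
river: ρ → (3,5,-4)
river: ρ → (-4,3,4)
ρ-cycle length = 18 (tail of 0 descent steps not counted)

18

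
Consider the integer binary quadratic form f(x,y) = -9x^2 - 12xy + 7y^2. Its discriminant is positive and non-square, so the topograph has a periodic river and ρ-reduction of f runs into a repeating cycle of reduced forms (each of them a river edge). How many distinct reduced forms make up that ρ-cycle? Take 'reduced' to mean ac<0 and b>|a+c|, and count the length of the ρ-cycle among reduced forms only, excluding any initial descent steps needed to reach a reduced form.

D = 396, ⌊√D⌋ = 19
descent: ρ → (7,12,-9)  [lands on river]
river: ρ → (-9,6,10)
river: ρ → (10,14,-5)
river: ρ → (-5,16,7)
ρ-cycle length = 4 (tail of 1 descent step not counted)

4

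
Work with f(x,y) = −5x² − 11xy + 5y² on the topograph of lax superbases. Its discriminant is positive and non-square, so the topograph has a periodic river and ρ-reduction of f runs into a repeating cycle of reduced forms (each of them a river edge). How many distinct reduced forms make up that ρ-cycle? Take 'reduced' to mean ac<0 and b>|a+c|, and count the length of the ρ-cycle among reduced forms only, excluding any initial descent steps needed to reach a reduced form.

D = 221, ⌊√D⌋ = 14
descent: ρ → (5,11,-5)  [lands on river]
river: ρ → (-5,9,7)
river: ρ → (7,5,-7)
river: ρ → (-7,9,5)
ρ-cycle length = 4 (tail of 1 descent step not counted)

4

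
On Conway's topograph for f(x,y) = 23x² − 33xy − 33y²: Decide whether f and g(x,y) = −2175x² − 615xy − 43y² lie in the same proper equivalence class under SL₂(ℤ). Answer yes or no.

D₁ = 4125, D₂ = 4125
river cycle of f (length 10): (-33, 33, 23), (23, 59, -7), (-7, 53, 47), (47, 41, -13), (-13, 63, 3), (3, 63, -13), (-13, 41, 47), (47, 53, -7), (-7, 59, 23), (23, 33, -33)
river cycle of g (length 10): (23, 33, -33), (-33, 33, 23), (23, 59, -7), (-7, 53, 47), (47, 41, -13), (-13, 63, 3), (3, 63, -13), (-13, 41, 47), (47, 53, -7), (-7, 59, 23)
cycles coincide ⇒ equivalent

yes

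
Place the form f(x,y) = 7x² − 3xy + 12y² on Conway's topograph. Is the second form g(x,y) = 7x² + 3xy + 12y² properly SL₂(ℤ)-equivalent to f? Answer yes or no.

D₁ = -327, D₂ = -327
f: reduced (well bottom): (7,-3,12) with a≤c, −a<b≤a
g: reduced (well bottom): (7,3,12) with a≤c, −a<b≤a
reduced forms (7, -3, 12) vs (7, 3, 12) ⇒ inequivalent

no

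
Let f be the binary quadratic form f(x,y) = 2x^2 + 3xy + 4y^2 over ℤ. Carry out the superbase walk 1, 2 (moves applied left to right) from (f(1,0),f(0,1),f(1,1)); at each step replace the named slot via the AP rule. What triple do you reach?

start (2,4,9) = (f(1,0),f(0,1),f(1,1))
replace slot 1: 2·(4+9) − 2 = 24 → (24,4,9)
replace slot 2: 2·(24+9) − 4 = 62 → (24,62,9)

24,62,9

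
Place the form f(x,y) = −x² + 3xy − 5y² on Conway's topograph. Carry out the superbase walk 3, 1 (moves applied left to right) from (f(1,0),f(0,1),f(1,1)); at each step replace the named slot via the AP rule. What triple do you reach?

start (-1,-5,-3) = (f(1,0),f(0,1),f(1,1))
replace slot 3: 2·((-1)+(-5)) − (-3) = -9 → (-1,-5,-9)
replace slot 1: 2·((-5)+(-9)) − (-1) = -27 → (-27,-5,-9)

-27,-5,-9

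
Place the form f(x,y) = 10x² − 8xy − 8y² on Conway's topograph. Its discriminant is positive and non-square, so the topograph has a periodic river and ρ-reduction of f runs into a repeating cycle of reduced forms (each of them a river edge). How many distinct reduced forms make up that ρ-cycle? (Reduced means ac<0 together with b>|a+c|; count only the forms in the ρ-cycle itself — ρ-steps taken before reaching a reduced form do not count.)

D = 384, ⌊√D⌋ = 19
descent: ρ → (-8,8,10)  [lands on river]
river: ρ → (10,12,-6)
river: ρ → (-6,12,10)
river: ρ → (10,8,-8)
ρ-cycle length = 4 (tail of 1 descent step not counted)

4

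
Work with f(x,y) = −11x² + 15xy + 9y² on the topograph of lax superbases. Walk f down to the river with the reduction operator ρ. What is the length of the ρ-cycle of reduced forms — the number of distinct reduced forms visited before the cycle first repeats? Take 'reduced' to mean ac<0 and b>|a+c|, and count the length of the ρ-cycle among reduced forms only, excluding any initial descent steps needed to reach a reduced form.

D = 621, ⌊√D⌋ = 24
river: ρ → (9,21,-5)
river: ρ → (-5,19,13)
river: ρ → (13,7,-11)
river: ρ → (-11,15,9)
ρ-cycle length = 4 (tail of 0 descent steps not counted)

4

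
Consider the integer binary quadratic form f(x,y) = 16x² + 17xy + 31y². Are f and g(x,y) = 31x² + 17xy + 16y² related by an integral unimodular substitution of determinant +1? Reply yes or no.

D₁ = -1695, D₂ = -1695
f: translate: b→-15 (≡17 mod 32), so (16,17,31)→(16,-15,30)
f: reduced (well bottom): (16,-15,30) with a≤c, −a<b≤a
g: flip: (31,17,16)→(16,-17,31)
g: translate: b→15 (≡-17 mod 32), so (16,-17,31)→(16,15,30)
g: reduced (well bottom): (16,15,30) with a≤c, −a<b≤a
reduced forms (16, -15, 30) vs (16, 15, 30) ⇒ inequivalent

no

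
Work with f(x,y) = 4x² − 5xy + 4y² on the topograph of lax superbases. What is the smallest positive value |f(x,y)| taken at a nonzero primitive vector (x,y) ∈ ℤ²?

translate: b→3 (≡-5 mod 8), so (4,-5,4)→(4,3,3)
flip: (4,3,3)→(3,-3,4)
translate: b→3 (≡-3 mod 6), so (3,-3,4)→(3,3,4)
reduced (well bottom): (3,3,4) with a≤c, −a<b≤a
well minimum = a = 3

3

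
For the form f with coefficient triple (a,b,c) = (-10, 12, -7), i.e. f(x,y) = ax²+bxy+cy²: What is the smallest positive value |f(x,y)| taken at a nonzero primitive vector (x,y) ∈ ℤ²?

translate: b→8 (≡-12 mod 20), so (10,-12,7)→(10,8,5)
flip: (10,8,5)→(5,-8,10)
translate: b→2 (≡-8 mod 10), so (5,-8,10)→(5,2,7)
reduced (well bottom): (5,2,7) with a≤c, −a<b≤a
well minimum |f| = |-5| = 5 (negative-definite)

5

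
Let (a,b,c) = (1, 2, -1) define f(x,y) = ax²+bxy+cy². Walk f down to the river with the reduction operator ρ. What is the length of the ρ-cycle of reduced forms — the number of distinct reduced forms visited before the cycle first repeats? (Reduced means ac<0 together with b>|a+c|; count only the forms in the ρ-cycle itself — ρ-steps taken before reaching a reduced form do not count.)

D = 8, ⌊√D⌋ = 2
river: ρ → (-1,2,1)
river: ρ → (1,2,-1)
ρ-cycle length = 2 (tail of 0 descent steps not counted)

2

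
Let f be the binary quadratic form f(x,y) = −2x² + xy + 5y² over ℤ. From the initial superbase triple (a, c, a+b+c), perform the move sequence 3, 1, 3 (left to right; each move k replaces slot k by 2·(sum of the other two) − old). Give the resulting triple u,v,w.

start (-2,5,4) = (f(1,0),f(0,1),f(1,1))
replace slot 3: 2·((-2)+5) − 4 = 2 → (-2,5,2)
replace slot 1: 2·(5+2) − (-2) = 16 → (16,5,2)
replace slot 3: 2·(16+5) − 2 = 40 → (16,5,40)

16,5,40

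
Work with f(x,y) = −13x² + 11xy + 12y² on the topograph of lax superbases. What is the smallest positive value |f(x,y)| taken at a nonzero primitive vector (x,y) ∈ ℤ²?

river: ρ → (12,13,-12)
river: ρ → (-12,11,13)
river: ρ → (13,15,-10)
river: ρ → (-10,25,3)
river: ρ → (3,23,-18)
river: ρ → (-18,13,8)
river: ρ → (8,19,-12)
river: ρ → (-12,5,15)
river: ρ → (15,25,-2)
river: ρ → (-2,27,2)
river: ρ → (2,25,-15)
river: ρ → (-15,5,12)
river: ρ → (12,19,-8)
river: ρ → (-8,13,18)
river: ρ → (18,23,-3)
river: ρ → (-3,25,10)
river: ρ → (10,15,-13)
river: ρ → (-13,11,12)
closes: descent 0, river 18
min |a| on river = 2

2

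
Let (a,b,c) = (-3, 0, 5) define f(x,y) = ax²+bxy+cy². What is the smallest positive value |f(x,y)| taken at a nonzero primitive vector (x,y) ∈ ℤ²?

descent: ρ → (5,0,-3)
descent: ρ → (-3,6,2)  [lands on river]
river: ρ → (2,6,-3)
closes: descent 2, river 2
min |a| on river = 2

2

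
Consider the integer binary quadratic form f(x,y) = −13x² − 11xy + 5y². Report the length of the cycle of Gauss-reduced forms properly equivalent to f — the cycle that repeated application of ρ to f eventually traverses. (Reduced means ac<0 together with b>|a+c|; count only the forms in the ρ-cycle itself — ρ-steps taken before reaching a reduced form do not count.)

D = 381, ⌊√D⌋ = 19
descent: ρ → (5,11,-13)  [lands on river]
river: ρ → (-13,15,3)
river: ρ → (3,15,-13)
river: ρ → (-13,11,5)
river: ρ → (5,19,-1)
river: ρ → (-1,19,5)
ρ-cycle length = 6 (tail of 1 descent step not counted)

6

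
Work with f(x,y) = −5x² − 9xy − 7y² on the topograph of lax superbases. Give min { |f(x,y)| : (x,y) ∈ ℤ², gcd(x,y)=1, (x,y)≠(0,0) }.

translate: b→-1 (≡9 mod 10), so (5,9,7)→(5,-1,3)
flip: (5,-1,3)→(3,1,5)
reduced (well bottom): (3,1,5) with a≤c, −a<b≤a
well minimum |f| = |-3| = 3 (negative-definite)

3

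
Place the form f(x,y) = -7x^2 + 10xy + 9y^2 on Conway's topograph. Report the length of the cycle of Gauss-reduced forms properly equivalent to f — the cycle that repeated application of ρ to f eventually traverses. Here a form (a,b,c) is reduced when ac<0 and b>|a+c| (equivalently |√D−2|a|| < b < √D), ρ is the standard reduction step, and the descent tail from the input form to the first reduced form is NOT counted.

D = 352, ⌊√D⌋ = 18
river: ρ → (9,8,-8)
river: ρ → (-8,8,9)
river: ρ → (9,10,-7)
river: ρ → (-7,18,1)
river: ρ → (1,18,-7)
river: ρ → (-7,10,9)
ρ-cycle length = 6 (tail of 0 descent steps not counted)

6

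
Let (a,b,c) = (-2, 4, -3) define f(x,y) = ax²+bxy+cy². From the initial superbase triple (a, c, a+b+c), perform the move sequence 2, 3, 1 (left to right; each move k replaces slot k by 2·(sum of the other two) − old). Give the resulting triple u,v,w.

start (-2,-3,-1) = (f(1,0),f(0,1),f(1,1))
replace slot 2: 2·((-2)+(-1)) − (-3) = -3 → (-2,-3,-1)
replace slot 3: 2·((-2)+(-3)) − (-1) = -9 → (-2,-3,-9)
replace slot 1: 2·((-3)+(-9)) − (-2) = -22 → (-22,-3,-9)

-22,-3,-9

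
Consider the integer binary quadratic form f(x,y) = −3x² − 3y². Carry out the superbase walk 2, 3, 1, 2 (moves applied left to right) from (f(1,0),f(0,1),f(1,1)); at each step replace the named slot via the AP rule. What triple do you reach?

start (-3,-3,-6) = (f(1,0),f(0,1),f(1,1))
replace slot 2: 2·((-3)+(-6)) − (-3) = -15 → (-3,-15,-6)
replace slot 3: 2·((-3)+(-15)) − (-6) = -30 → (-3,-15,-30)
replace slot 1: 2·((-15)+(-30)) − (-3) = -87 → (-87,-15,-30)
replace slot 2: 2·((-87)+(-30)) − (-15) = -219 → (-87,-219,-30)

-87,-219,-30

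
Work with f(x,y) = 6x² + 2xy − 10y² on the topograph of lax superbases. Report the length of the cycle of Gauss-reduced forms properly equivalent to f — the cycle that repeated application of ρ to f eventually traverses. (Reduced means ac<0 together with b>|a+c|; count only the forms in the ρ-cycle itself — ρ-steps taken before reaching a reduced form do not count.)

D = 244, ⌊√D⌋ = 15
descent: ρ → (-10,-2,6)
descent: ρ → (6,14,-2)  [lands on river]
river: ρ → (-2,14,6)
river: ρ → (6,10,-6)
river: ρ → (-6,14,2)
river: ρ → (2,14,-6)
river: ρ → (-6,10,6)
ρ-cycle length = 6 (tail of 2 descent steps not counted)

6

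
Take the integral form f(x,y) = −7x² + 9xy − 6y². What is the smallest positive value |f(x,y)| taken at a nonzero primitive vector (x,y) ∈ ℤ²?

translate: b→5 (≡-9 mod 14), so (7,-9,6)→(7,5,4)
flip: (7,5,4)→(4,-5,7)
translate: b→3 (≡-5 mod 8), so (4,-5,7)→(4,3,6)
reduced (well bottom): (4,3,6) with a≤c, −a<b≤a
well minimum |f| = |-4| = 4 (negative-definite)

4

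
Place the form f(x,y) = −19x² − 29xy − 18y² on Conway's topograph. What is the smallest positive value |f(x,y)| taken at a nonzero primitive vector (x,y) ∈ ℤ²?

translate: b→-9 (≡29 mod 38), so (19,29,18)→(19,-9,8)
flip: (19,-9,8)→(8,9,19)
translate: b→-7 (≡9 mod 16), so (8,9,19)→(8,-7,18)
reduced (well bottom): (8,-7,18) with a≤c, −a<b≤a
well minimum |f| = |-8| = 8 (negative-definite)

8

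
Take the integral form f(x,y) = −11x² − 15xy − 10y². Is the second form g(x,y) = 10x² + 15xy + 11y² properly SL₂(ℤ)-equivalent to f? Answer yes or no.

D₁ = -215, D₂ = -215
f is negative-definite; reduce −f:
−f: translate: b→-7 (≡15 mod 22), so (11,15,10)→(11,-7,6)
−f: flip: (11,-7,6)→(6,7,11)
−f: translate: b→-5 (≡7 mod 12), so (6,7,11)→(6,-5,10)
−f: reduced (well bottom): (6,-5,10) with a≤c, −a<b≤a
flip sign back: reduced form of f is (-6,5,-10)
g: translate: b→-5 (≡15 mod 20), so (10,15,11)→(10,-5,6)
g: flip: (10,-5,6)→(6,5,10)
g: reduced (well bottom): (6,5,10) with a≤c, −a<b≤a
reduced forms (-6, 5, -10) vs (6, 5, 10) ⇒ inequivalent

no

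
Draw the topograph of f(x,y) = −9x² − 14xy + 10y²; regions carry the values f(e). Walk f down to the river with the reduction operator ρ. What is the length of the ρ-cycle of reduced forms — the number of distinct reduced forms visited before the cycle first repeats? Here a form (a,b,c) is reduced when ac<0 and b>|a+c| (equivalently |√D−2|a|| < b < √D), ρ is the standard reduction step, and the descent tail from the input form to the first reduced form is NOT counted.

D = 556, ⌊√D⌋ = 23
descent: ρ → (10,14,-9)  [lands on river]
river: ρ → (-9,22,2)
river: ρ → (2,22,-9)
river: ρ → (-9,14,10)
river: ρ → (10,6,-13)
river: ρ → (-13,20,3)
river: ρ → (3,22,-6)
river: ρ → (-6,14,15)
river: ρ → (15,16,-5)
river: ρ → (-5,14,18)
river: ρ → (18,22,-1)
river: ρ → (-1,22,18)
river: ρ → (18,14,-5)
river: ρ → (-5,16,15)
river: ρ → (15,14,-6)
river: ρ → (-6,22,3)
river: ρ → (3,20,-13)
river: ρ → (-13,6,10)
ρ-cycle length = 18 (tail of 1 descent step not counted)

18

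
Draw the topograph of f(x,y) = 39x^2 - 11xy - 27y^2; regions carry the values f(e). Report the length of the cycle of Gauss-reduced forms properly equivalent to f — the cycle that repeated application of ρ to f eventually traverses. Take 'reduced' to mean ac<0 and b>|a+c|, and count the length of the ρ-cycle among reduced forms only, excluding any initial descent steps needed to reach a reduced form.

D = 4333, ⌊√D⌋ = 65
descent: ρ → (-27,65,1)  [lands on river]
river: ρ → (1,65,-27)
river: ρ → (-27,43,23)
river: ρ → (23,49,-21)
river: ρ → (-21,35,37)
river: ρ → (37,39,-19)
river: ρ → (-19,37,39)
river: ρ → (39,41,-17)
river: ρ → (-17,61,9)
river: ρ → (9,65,-3)
river: ρ → (-3,61,51)
river: ρ → (51,41,-13)
river: ρ → (-13,63,7)
river: ρ → (7,63,-13)
river: ρ → (-13,41,51)
river: ρ → (51,61,-3)
river: ρ → (-3,65,9)
river: ρ → (9,61,-17)
river: ρ → (-17,41,39)
river: ρ → (39,37,-19)
river: ρ → (-19,39,37)
river: ρ → (37,35,-21)
river: ρ → (-21,49,23)
river: ρ → (23,43,-27)
ρ-cycle length = 24 (tail of 1 descent step not counted)

24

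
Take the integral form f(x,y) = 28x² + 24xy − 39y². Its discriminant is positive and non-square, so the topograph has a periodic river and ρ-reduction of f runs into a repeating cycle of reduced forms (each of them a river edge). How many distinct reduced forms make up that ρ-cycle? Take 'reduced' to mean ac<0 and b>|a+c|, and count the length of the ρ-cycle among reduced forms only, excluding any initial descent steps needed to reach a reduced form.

D = 4944, ⌊√D⌋ = 70
river: ρ → (-39,54,13)
river: ρ → (13,50,-47)
river: ρ → (-47,44,16)
river: ρ → (16,52,-35)
river: ρ → (-35,18,33)
river: ρ → (33,48,-20)
river: ρ → (-20,32,49)
river: ρ → (49,66,-3)
river: ρ → (-3,66,49)
river: ρ → (49,32,-20)
river: ρ → (-20,48,33)
river: ρ → (33,18,-35)
river: ρ → (-35,52,16)
river: ρ → (16,44,-47)
river: ρ → (-47,50,13)
river: ρ → (13,54,-39)
river: ρ → (-39,24,28)
river: ρ → (28,32,-35)
river: ρ → (-35,38,25)
river: ρ → (25,62,-11)
river: ρ → (-11,70,1)
river: ρ → (1,70,-11)
river: ρ → (-11,62,25)
river: ρ → (25,38,-35)
river: ρ → (-35,32,28)
river: ρ → (28,24,-39)
ρ-cycle length = 26 (tail of 0 descent steps not counted)

26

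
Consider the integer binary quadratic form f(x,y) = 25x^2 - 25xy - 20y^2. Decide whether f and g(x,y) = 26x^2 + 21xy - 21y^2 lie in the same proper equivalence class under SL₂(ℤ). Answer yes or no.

D₁ = 2625, D₂ = 2625
river cycle of f (length 6): (-20, 25, 25), (25, 25, -20), (-20, 15, 30), (30, 45, -5), (-5, 45, 30), (30, 15, -20)
river cycle of g (length 20): (-21, 21, 26), (26, 31, -16), (-16, 33, 24), (24, 15, -25), (-25, 35, 14), (14, 49, -4), (-4, 47, 26), (26, 5, -25), (-25, 45, 6), (6, 51, -1), … (10 more)
cycles differ ⇒ inequivalent

no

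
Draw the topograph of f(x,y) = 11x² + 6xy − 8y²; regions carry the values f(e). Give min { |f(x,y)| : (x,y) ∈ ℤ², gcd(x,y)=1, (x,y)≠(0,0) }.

river: ρ → (-8,10,9)
river: ρ → (9,8,-9)
river: ρ → (-9,10,8)
river: ρ → (8,6,-11)
river: ρ → (-11,16,3)
river: ρ → (3,14,-16)
river: ρ → (-16,18,1)
river: ρ → (1,18,-16)
river: ρ → (-16,14,3)
river: ρ → (3,16,-11)
river: ρ → (-11,6,8)
river: ρ → (8,10,-9)
river: ρ → (-9,8,9)
river: ρ → (9,10,-8)
river: ρ → (-8,6,11)
river: ρ → (11,16,-3)
river: ρ → (-3,14,16)
river: ρ → (16,18,-1)
river: ρ → (-1,18,16)
river: ρ → (16,14,-3)
river: ρ → (-3,16,11)
river: ρ → (11,6,-8)
closes: descent 0, river 22
min |a| on river = 1

1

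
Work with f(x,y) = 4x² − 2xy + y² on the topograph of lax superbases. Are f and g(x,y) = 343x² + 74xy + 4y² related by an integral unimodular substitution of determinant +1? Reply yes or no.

D₁ = -12, D₂ = -12
f: flip: (4,-2,1)→(1,2,4)
f: translate: b→0 (≡2 mod 2), so (1,2,4)→(1,0,3)
f: reduced (well bottom): (1,0,3) with a≤c, −a<b≤a
g: flip: (343,74,4)→(4,-74,343)
g: translate: b→-2 (≡-74 mod 8), so (4,-74,343)→(4,-2,1)
g: flip: (4,-2,1)→(1,2,4)
g: translate: b→0 (≡2 mod 2), so (1,2,4)→(1,0,3)
g: reduced (well bottom): (1,0,3) with a≤c, −a<b≤a
reduced forms (1, 0, 3) vs (1, 0, 3) ⇒ equivalent

yes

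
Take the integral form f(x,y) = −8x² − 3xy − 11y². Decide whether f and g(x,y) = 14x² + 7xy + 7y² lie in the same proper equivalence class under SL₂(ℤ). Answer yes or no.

D₁ = -343, D₂ = -343
f is negative-definite; reduce −f:
−f: reduced (well bottom): (8,3,11) with a≤c, −a<b≤a
flip sign back: reduced form of f is (-8,-3,-11)
g: flip: (14,7,7)→(7,-7,14)
g: translate: b→7 (≡-7 mod 14), so (7,-7,14)→(7,7,14)
g: reduced (well bottom): (7,7,14) with a≤c, −a<b≤a
reduced forms (-8, -3, -11) vs (7, 7, 14) ⇒ inequivalent

no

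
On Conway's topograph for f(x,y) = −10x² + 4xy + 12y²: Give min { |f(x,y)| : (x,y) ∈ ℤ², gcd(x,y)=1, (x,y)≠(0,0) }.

river: ρ → (12,20,-2)
river: ρ → (-2,20,12)
river: ρ → (12,4,-10)
river: ρ → (-10,16,6)
river: ρ → (6,20,-4)
river: ρ → (-4,20,6)
river: ρ → (6,16,-10)
river: ρ → (-10,4,12)
closes: descent 0, river 8
min |a| on river = 2

2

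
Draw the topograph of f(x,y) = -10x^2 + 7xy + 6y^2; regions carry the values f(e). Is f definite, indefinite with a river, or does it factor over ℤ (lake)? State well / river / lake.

D = b²−4ac = 7² − 4·(-10)·6 = 289
D = 17² is a perfect square ⇒ form factors over ℤ ⇒ lakes

lake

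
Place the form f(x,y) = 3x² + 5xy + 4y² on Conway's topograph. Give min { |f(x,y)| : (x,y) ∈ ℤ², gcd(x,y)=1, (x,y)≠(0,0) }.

translate: b→-1 (≡5 mod 6), so (3,5,4)→(3,-1,2)
flip: (3,-1,2)→(2,1,3)
reduced (well bottom): (2,1,3) with a≤c, −a<b≤a
well minimum = a = 2

2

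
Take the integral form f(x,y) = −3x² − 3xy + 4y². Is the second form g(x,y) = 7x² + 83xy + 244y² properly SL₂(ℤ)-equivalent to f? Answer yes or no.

D₁ = 57, D₂ = 57
river cycle of f (length 6): (4, 3, -3), (-3, 3, 4), (4, 5, -2), (-2, 7, 1), (1, 7, -2), (-2, 5, 4)
river cycle of g (length 6): (-2, 5, 4), (4, 3, -3), (-3, 3, 4), (4, 5, -2), (-2, 7, 1), (1, 7, -2)
cycles coincide ⇒ equivalent

yes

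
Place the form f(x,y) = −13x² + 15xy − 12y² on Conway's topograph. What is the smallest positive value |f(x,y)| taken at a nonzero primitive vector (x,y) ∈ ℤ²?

translate: b→11 (≡-15 mod 26), so (13,-15,12)→(13,11,10)
flip: (13,11,10)→(10,-11,13)
translate: b→9 (≡-11 mod 20), so (10,-11,13)→(10,9,12)
reduced (well bottom): (10,9,12) with a≤c, −a<b≤a
well minimum |f| = |-10| = 10 (negative-definite)

10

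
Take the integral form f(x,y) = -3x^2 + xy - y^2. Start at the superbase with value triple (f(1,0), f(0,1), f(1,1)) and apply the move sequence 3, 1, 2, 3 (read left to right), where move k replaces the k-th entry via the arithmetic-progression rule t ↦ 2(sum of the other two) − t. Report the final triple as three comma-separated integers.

start (-3,-1,-3) = (f(1,0),f(0,1),f(1,1))
replace slot 3: 2·((-3)+(-1)) − (-3) = -5 → (-3,-1,-5)
replace slot 1: 2·((-1)+(-5)) − (-3) = -9 → (-9,-1,-5)
replace slot 2: 2·((-9)+(-5)) − (-1) = -27 → (-9,-27,-5)
replace slot 3: 2·((-9)+(-27)) − (-5) = -67 → (-9,-27,-67)

-9,-27,-67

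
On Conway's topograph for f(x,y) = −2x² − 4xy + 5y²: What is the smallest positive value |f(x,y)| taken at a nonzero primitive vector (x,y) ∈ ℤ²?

descent: ρ → (5,4,-2)  [lands on river]
river: ρ → (-2,4,5)
river: ρ → (5,6,-1)
river: ρ → (-1,6,5)
closes: descent 1, river 4
min |a| on river = 1

1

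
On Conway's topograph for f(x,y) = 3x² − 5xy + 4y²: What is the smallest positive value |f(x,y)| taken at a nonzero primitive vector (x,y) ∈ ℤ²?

translate: b→1 (≡-5 mod 6), so (3,-5,4)→(3,1,2)
flip: (3,1,2)→(2,-1,3)
reduced (well bottom): (2,-1,3) with a≤c, −a<b≤a
well minimum = a = 2

2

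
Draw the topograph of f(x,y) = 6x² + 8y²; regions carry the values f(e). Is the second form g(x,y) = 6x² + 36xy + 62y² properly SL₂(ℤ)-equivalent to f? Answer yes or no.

D₁ = -192, D₂ = -192
f: reduced (well bottom): (6,0,8) with a≤c, −a<b≤a
g: translate: b→0 (≡36 mod 12), so (6,36,62)→(6,0,8)
g: reduced (well bottom): (6,0,8) with a≤c, −a<b≤a
reduced forms (6, 0, 8) vs (6, 0, 8) ⇒ equivalent

yes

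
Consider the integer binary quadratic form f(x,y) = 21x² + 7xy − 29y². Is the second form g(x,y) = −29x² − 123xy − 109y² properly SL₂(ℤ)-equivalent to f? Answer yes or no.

D₁ = 2485, D₂ = 2485
river cycle of f (length 10): (21, 49, -1), (-1, 49, 21), (21, 35, -15), (-15, 25, 31), (31, 37, -9), (-9, 35, 35), (35, 35, -9), (-9, 37, 31), (31, 25, -15), (-15, 35, 21)
river cycle of g (length 10): (-15, 35, 21), (21, 49, -1), (-1, 49, 21), (21, 35, -15), (-15, 25, 31), (31, 37, -9), (-9, 35, 35), (35, 35, -9), (-9, 37, 31), (31, 25, -15)
cycles coincide ⇒ equivalent

yes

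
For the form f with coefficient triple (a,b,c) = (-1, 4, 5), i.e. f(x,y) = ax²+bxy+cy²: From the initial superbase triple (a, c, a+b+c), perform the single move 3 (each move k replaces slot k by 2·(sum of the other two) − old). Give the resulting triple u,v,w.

start (-1,5,8) = (f(1,0),f(0,1),f(1,1))
replace slot 3: 2·((-1)+5) − 8 = 0 → (-1,5,0)

-1,5,0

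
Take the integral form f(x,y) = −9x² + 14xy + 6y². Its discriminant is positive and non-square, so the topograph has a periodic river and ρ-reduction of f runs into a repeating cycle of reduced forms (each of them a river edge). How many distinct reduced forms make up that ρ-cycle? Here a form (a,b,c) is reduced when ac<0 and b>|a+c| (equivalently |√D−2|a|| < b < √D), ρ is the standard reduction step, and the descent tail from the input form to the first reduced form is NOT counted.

D = 412, ⌊√D⌋ = 20
river: ρ → (6,10,-13)
river: ρ → (-13,16,3)
river: ρ → (3,20,-1)
river: ρ → (-1,20,3)
river: ρ → (3,16,-13)
river: ρ → (-13,10,6)
river: ρ → (6,14,-9)
river: ρ → (-9,4,11)
river: ρ → (11,18,-2)
river: ρ → (-2,18,11)
river: ρ → (11,4,-9)
river: ρ → (-9,14,6)
ρ-cycle length = 12 (tail of 0 descent steps not counted)

12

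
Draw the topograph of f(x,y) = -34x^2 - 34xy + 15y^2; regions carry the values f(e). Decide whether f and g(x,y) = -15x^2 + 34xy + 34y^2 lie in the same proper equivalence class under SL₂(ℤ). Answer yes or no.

D₁ = 3196, D₂ = 3196
river cycle of f (length 4): (15, 34, -34), (-34, 34, 15), (15, 56, -1), (-1, 56, 15)
river cycle of g (length 4): (34, 34, -15), (-15, 56, 1), (1, 56, -15), (-15, 34, 34)
cycles differ ⇒ inequivalent

no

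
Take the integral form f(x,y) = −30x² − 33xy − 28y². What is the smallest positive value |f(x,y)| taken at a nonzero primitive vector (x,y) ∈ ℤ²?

translate: b→-27 (≡33 mod 60), so (30,33,28)→(30,-27,25)
flip: (30,-27,25)→(25,27,30)
translate: b→-23 (≡27 mod 50), so (25,27,30)→(25,-23,28)
reduced (well bottom): (25,-23,28) with a≤c, −a<b≤a
well minimum |f| = |-25| = 25 (negative-definite)

25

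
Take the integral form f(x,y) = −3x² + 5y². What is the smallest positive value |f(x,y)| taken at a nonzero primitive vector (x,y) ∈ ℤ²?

descent: ρ → (5,0,-3)
descent: ρ → (-3,6,2)  [lands on river]
river: ρ → (2,6,-3)
closes: descent 2, river 2
min |a| on river = 2

2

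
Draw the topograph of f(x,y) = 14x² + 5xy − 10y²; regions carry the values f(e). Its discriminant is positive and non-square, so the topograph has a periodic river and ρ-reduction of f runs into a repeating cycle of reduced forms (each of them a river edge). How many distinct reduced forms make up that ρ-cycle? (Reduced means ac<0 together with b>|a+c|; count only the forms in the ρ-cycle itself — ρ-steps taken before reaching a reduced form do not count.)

D = 585, ⌊√D⌋ = 24
river: ρ → (-10,15,9)
river: ρ → (9,21,-4)
river: ρ → (-4,19,14)
river: ρ → (14,9,-9)
river: ρ → (-9,9,14)
river: ρ → (14,19,-4)
river: ρ → (-4,21,9)
river: ρ → (9,15,-10)
river: ρ → (-10,5,14)
river: ρ → (14,23,-1)
river: ρ → (-1,23,14)
river: ρ → (14,5,-10)
ρ-cycle length = 12 (tail of 0 descent steps not counted)

12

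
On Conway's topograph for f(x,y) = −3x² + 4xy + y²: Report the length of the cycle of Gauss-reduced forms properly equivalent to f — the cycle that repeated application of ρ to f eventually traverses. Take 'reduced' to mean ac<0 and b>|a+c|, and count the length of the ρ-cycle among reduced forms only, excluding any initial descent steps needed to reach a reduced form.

D = 28, ⌊√D⌋ = 5
river: ρ → (1,4,-3)
river: ρ → (-3,2,2)
river: ρ → (2,2,-3)
river: ρ → (-3,4,1)
ρ-cycle length = 4 (tail of 0 descent steps not counted)

4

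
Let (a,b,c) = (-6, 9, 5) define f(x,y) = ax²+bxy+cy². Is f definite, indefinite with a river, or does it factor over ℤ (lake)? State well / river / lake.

D = b²−4ac = 9² − 4·(-6)·5 = 201
D > 0 non-square ⇒ indefinite ⇒ periodic river

river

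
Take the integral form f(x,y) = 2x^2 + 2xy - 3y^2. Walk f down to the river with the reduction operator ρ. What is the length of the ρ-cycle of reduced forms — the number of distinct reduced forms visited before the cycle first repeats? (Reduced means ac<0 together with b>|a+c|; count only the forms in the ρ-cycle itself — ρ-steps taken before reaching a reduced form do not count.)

D = 28, ⌊√D⌋ = 5
river: ρ → (-3,4,1)
river: ρ → (1,4,-3)
river: ρ → (-3,2,2)
river: ρ → (2,2,-3)
ρ-cycle length = 4 (tail of 0 descent steps not counted)

4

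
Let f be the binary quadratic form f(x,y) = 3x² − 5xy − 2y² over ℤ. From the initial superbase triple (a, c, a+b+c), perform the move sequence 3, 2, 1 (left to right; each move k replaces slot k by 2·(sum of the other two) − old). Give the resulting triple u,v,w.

start (3,-2,-4) = (f(1,0),f(0,1),f(1,1))
replace slot 3: 2·(3+(-2)) − (-4) = 6 → (3,-2,6)
replace slot 2: 2·(3+6) − (-2) = 20 → (3,20,6)
replace slot 1: 2·(20+6) − 3 = 49 → (49,20,6)

49,20,6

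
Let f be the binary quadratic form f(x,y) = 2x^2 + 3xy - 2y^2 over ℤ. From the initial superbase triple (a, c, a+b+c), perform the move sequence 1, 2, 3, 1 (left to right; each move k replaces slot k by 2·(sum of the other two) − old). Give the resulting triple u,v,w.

start (2,-2,3) = (f(1,0),f(0,1),f(1,1))
replace slot 1: 2·((-2)+3) − 2 = 0 → (0,-2,3)
replace slot 2: 2·(0+3) − (-2) = 8 → (0,8,3)
replace slot 3: 2·(0+8) − 3 = 13 → (0,8,13)
replace slot 1: 2·(8+13) − 0 = 42 → (42,8,13)

42,8,13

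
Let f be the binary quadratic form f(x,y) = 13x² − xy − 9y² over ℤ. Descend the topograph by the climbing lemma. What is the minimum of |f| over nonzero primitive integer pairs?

descent: ρ → (-9,19,3)  [lands on river]
river: ρ → (3,17,-15)
river: ρ → (-15,13,5)
river: ρ → (5,17,-9)
closes: descent 1, river 4
min |a| on river = 3

3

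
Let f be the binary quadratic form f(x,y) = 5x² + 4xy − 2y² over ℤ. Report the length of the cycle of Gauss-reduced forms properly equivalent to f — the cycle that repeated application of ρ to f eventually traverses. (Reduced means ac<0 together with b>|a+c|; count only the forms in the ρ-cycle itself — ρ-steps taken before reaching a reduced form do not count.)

D = 56, ⌊√D⌋ = 7
river: ρ → (-2,4,5)
river: ρ → (5,6,-1)
river: ρ → (-1,6,5)
river: ρ → (5,4,-2)
ρ-cycle length = 4 (tail of 0 descent steps not counted)

4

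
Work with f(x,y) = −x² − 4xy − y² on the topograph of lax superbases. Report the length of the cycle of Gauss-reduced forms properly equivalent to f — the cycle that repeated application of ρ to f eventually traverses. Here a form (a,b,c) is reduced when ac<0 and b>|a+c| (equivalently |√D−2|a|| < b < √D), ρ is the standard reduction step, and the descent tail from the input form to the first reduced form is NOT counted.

D = 12, ⌊√D⌋ = 3
descent: ρ → (-1,2,2)  [lands on river]
river: ρ → (2,2,-1)
ρ-cycle length = 2 (tail of 1 descent step not counted)

2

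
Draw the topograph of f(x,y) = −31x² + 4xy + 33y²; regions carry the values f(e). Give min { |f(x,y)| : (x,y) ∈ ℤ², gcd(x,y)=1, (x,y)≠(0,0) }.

river: ρ → (33,62,-2)
river: ρ → (-2,62,33)
river: ρ → (33,4,-31)
river: ρ → (-31,58,6)
river: ρ → (6,62,-11)
river: ρ → (-11,48,41)
river: ρ → (41,34,-18)
river: ρ → (-18,38,37)
river: ρ → (37,36,-19)
river: ρ → (-19,40,33)
river: ρ → (33,26,-26)
river: ρ → (-26,26,33)
river: ρ → (33,40,-19)
river: ρ → (-19,36,37)
river: ρ → (37,38,-18)
river: ρ → (-18,34,41)
river: ρ → (41,48,-11)
river: ρ → (-11,62,6)
river: ρ → (6,58,-31)
river: ρ → (-31,4,33)
closes: descent 0, river 20
min |a| on river = 2

2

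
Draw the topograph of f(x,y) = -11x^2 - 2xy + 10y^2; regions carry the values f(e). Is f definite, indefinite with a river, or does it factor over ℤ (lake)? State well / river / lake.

D = b²−4ac = (-2)² − 4·(-11)·10 = 444
D > 0 non-square ⇒ indefinite ⇒ periodic river

river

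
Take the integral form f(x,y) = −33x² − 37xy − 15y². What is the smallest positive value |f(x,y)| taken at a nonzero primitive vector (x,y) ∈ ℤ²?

translate: b→-29 (≡37 mod 66), so (33,37,15)→(33,-29,11)
flip: (33,-29,11)→(11,29,33)
translate: b→7 (≡29 mod 22), so (11,29,33)→(11,7,15)
reduced (well bottom): (11,7,15) with a≤c, −a<b≤a
well minimum |f| = |-11| = 11 (negative-definite)

11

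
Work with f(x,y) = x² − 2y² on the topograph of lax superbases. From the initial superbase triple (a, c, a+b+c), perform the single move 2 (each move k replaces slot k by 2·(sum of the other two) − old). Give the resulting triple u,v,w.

start (1,-2,-1) = (f(1,0),f(0,1),f(1,1))
replace slot 2: 2·(1+(-1)) − (-2) = 2 → (1,2,-1)

1,2,-1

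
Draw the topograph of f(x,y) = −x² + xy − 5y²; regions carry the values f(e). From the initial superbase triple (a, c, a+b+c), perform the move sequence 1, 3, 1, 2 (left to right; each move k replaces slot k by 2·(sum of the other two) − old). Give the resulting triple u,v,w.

start (-1,-5,-5) = (f(1,0),f(0,1),f(1,1))
replace slot 1: 2·((-5)+(-5)) − (-1) = -19 → (-19,-5,-5)
replace slot 3: 2·((-19)+(-5)) − (-5) = -43 → (-19,-5,-43)
replace slot 1: 2·((-5)+(-43)) − (-19) = -77 → (-77,-5,-43)
replace slot 2: 2·((-77)+(-43)) − (-5) = -235 → (-77,-235,-43)

-77,-235,-43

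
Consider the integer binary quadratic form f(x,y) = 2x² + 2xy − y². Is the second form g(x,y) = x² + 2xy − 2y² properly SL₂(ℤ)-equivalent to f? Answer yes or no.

D₁ = 12, D₂ = 12
river cycle of f (length 2): (-1, 2, 2), (2, 2, -1)
river cycle of g (length 2): (-2, 2, 1), (1, 2, -2)
cycles differ ⇒ inequivalent

no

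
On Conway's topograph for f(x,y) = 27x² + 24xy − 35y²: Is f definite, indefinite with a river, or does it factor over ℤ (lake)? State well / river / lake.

D = b²−4ac = 24² − 4·27·(-35) = 4356
D = 66² is a perfect square ⇒ form factors over ℤ ⇒ lakes

lake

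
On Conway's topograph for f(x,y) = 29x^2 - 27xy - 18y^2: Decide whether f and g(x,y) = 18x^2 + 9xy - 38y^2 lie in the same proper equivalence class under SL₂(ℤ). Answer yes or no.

D₁ = 2817, D₂ = 2817
river cycle of f (length 34): (-18, 27, 29), (29, 31, -16), (-16, 33, 27), (27, 21, -22), (-22, 23, 26), (26, 29, -19), (-19, 47, 8), (8, 49, -13), (-13, 29, 38), (38, 47, -4), … (24 more)
river cycle of g (length 34): (18, 45, -11), (-11, 43, 22), (22, 45, -9), (-9, 45, 22), (22, 43, -11), (-11, 45, 18), (18, 27, -29), (-29, 31, 16), (16, 33, -27), (-27, 21, 22), … (24 more)
cycles differ ⇒ inequivalent

no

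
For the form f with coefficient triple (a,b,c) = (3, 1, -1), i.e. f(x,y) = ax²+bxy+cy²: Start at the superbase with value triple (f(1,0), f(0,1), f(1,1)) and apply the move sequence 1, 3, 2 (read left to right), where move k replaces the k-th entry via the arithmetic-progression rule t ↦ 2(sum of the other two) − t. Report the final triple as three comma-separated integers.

start (3,-1,3) = (f(1,0),f(0,1),f(1,1))
replace slot 1: 2·((-1)+3) − 3 = 1 → (1,-1,3)
replace slot 3: 2·(1+(-1)) − 3 = -3 → (1,-1,-3)
replace slot 2: 2·(1+(-3)) − (-1) = -3 → (1,-3,-3)

1,-3,-3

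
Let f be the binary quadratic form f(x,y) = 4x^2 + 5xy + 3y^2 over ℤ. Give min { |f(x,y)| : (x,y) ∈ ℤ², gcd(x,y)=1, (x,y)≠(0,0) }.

translate: b→-3 (≡5 mod 8), so (4,5,3)→(4,-3,2)
flip: (4,-3,2)→(2,3,4)
translate: b→-1 (≡3 mod 4), so (2,3,4)→(2,-1,3)
reduced (well bottom): (2,-1,3) with a≤c, −a<b≤a
well minimum = a = 2

2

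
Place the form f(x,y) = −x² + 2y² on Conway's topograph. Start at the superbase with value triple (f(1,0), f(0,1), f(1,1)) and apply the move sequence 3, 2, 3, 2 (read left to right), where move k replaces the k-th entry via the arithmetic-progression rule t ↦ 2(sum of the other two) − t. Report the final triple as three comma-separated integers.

start (-1,2,1) = (f(1,0),f(0,1),f(1,1))
replace slot 3: 2·((-1)+2) − 1 = 1 → (-1,2,1)
replace slot 2: 2·((-1)+1) − 2 = -2 → (-1,-2,1)
replace slot 3: 2·((-1)+(-2)) − 1 = -7 → (-1,-2,-7)
replace slot 2: 2·((-1)+(-7)) − (-2) = -14 → (-1,-14,-7)

-1,-14,-7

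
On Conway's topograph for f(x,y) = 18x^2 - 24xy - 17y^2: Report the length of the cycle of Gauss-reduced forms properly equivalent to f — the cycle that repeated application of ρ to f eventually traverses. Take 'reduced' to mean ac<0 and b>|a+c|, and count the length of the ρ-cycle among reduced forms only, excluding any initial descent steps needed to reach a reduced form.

D = 1800, ⌊√D⌋ = 42
descent: ρ → (-17,24,18)  [lands on river]
river: ρ → (18,12,-23)
river: ρ → (-23,34,7)
river: ρ → (7,36,-18)
river: ρ → (-18,36,7)
river: ρ → (7,34,-23)
river: ρ → (-23,12,18)
river: ρ → (18,24,-17)
river: ρ → (-17,10,25)
river: ρ → (25,40,-2)
river: ρ → (-2,40,25)
river: ρ → (25,10,-17)
ρ-cycle length = 12 (tail of 1 descent step not counted)

12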